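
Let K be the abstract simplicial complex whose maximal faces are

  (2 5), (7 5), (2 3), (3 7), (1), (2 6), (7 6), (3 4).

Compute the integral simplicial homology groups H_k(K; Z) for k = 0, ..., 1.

H_0 = Z^2,  H_1 = Z^2.

K has 7 vertices, 7 edges.
rank ∂_0 = 0, rank ∂_1 = 5 ⇒ b_0 = 7 − 0 − 5 = 2; all invariant factors of ∂_1 are 1 so no torsion. So H_0 = Z^2.
rank ∂_1 = 5, rank ∂_2 = 0 ⇒ b_1 = 7 − 5 − 0 = 2. So H_1 = Z^2.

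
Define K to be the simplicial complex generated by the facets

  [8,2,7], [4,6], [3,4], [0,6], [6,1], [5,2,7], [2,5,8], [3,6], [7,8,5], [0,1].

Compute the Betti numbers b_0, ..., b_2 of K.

K has 9 vertices, 12 edges, 4 triangles.
rank ∂_0 = 0, rank ∂_1 = 7 ⇒ b_0 = 9 − 0 − 7 = 2; all invariant factors of ∂_1 are 1 so no torsion. So H_0 = Z^2.
rank ∂_1 = 7, rank ∂_2 = 3 ⇒ b_1 = 12 − 7 − 3 = 2; all invariant factors of ∂_2 are 1 so no torsion. So H_1 = Z^2.
rank ∂_2 = 3, rank ∂_3 = 0 ⇒ b_2 = 4 − 3 − 0 = 1. So H_2 = Z.

b_0 = 2, b_1 = 2, b_2 = 1.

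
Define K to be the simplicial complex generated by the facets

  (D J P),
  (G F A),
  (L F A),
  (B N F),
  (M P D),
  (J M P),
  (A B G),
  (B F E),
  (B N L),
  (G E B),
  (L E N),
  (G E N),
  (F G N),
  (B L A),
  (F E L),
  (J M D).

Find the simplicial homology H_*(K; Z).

H_0 ≅ Z^2,  H_1 ≅ Z/2,  H_2 ≅ Z.

Order the vertices as A < B < D < E < F < G < J < L < M < N < P. Listing each simplex with vertices in this order, K has dimension 2 with simplices:

  0-simplices (11): A, B, D, E, F, G, J, L, M, N, P
  1-simplices (24): AB, AF, AG, AL, BE, BF, BG, BL, BN, DJ, DM, DP, EF, EG, EL, EN, FG, FL, FN, GN, JM, JP, LN, MP
  2-simplices (16): ABG, ABL, AFG, AFL, BEF, BEG, BFN, BLN, DJM, DJP, DMP, EFL, EGN, ELN, FGN, JMP

giving chain groups C_0 ≅ Z^11, C_1 ≅ Z^24, C_2 ≅ Z^16.

Boundary ∂_1: C_1 → C_0 sends each edge [p,q] (with p < q) to q − p.
The 11×24 boundary matrix has rank 9 and Smith normal form diag(1,1,1,1,1,1,1,1,1).

Boundary ∂_2: C_2 → C_1 maps a triangle to the signed sum of its edges. For instance
  ∂DJP = JP − DP + DJ,
  ∂BEG = EG − BG + BE.
As a 24×16 matrix over Z this has rank 15, with invariant factors (1,1,1,1,1,1,1,1,1,1,1,1,1,1,2).

From H_k ≅ ker(∂_k) / im(∂_{k+1}) we obtain:

  H_0: rank C_0 − rank ∂_1 = 11 − 9 = 2, and the invariant factors of ∂_1 are all 1, so H_0 ≅ Z^2.
  H_1: rank ker ∂_1 − rank ∂_2 = (24 − 9) − 15 = 0, and ∂_2 has invariant factor 2 > 1, so H_1 ≅ Z/2.
  H_2: rank ker ∂_2 − rank ∂_3 = (16 − 15) − 0 = 1, and there is no ∂_3, so H_2 ≅ Z.

As a check, the Euler characteristic is 11 − 24 + 16 = 3, which agrees with 2 − 0 + 1 = 3.
(K is a triangulation of the disjoint union of the real projective plane RP^2 and the 2-sphere S^2.)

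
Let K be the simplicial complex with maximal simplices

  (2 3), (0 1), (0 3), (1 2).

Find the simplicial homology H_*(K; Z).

Order the vertices as 0 < 1 < 2 < 3. Listing each simplex with vertices in this order, K has dimension 1 with simplices:

  0-simplices (4): [0], [1], [2], [3]
  1-simplices (4): [0,1], [0,3], [1,2], [2,3]

so the chain groups are C_0 ≅ Z^4, C_1 ≅ Z^4.

The boundary map ∂_1: C_1 → C_0 sends each edge [p,q] (with p < q) to q − p. For instance
  ∂[2,3] = [3] − [2].
The resulting 4×4 matrix has rank 3, and its Smith normal form has invariant factors (1,1,1).

Computing H_k = (kernel of ∂_k) / (image of ∂_{k+1}):

  H_0: rank C_0 − rank ∂_1 = 4 − 3 = 1, and the invariant factors of ∂_1 are all 1, so H_0 ≅ Z.
  H_1: rank ker ∂_1 − rank ∂_2 = (4 − 3) − 0 = 1, and there is no ∂_2, so H_1 ≅ Z.

As a check, the Euler characteristic is 4 − 4 = 0, which agrees with 1 − 1 = 0.

H_0 ≅ Z,  H_1 ≅ Z.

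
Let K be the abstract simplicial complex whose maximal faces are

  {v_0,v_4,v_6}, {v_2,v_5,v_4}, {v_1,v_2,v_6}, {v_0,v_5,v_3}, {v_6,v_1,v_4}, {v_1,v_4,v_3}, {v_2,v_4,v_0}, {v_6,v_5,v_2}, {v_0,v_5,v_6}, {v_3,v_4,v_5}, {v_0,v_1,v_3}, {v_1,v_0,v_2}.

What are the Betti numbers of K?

Order the vertices as v_0 < v_1 < v_2 < v_3 < v_4 < v_5 < v_6. Listing each simplex with vertices in this order, K has dimension 2 with simplices:

  0-simplices (7): [v_0], [v_1], [v_2], [v_3], [v_4], [v_5], [v_6]
  1-simplices (18): (18 of them)
  2-simplices (12): (12 of them)

Hence C_0 ≅ Z^7, C_1 ≅ Z^18, C_2 ≅ Z^12.

∂_1: C_1 → C_0 sends each edge [p,q] (with p < q) to q − p. For instance
  ∂[v_3,v_5] = [v_5] − [v_3].
The resulting 7×18 matrix has rank 6, and its Smith normal form has invariant factors (1,1,1,1,1,1).

The boundary map ∂_2: C_2 → C_1 acts by ∂[p,q,r] = [q,r] − [p,r] + [p,q]. For instance
  ∂[v_1,v_3,v_4] = [v_3,v_4] − [v_1,v_4] + [v_1,v_3],
  ∂[v_0,v_4,v_6] = [v_4,v_6] − [v_0,v_6] + [v_0,v_4].
The 18×12 boundary matrix has rank 12 and Smith normal form diag(1,1,1,1,1,1,1,1,1,1,1,2).

Now H_k = ker ∂_k / im ∂_{k+1}, so:

  H_0: rank C_0 − rank ∂_1 = 7 − 6 = 1, and the invariant factors of ∂_1 are all 1, so H_0 ≅ Z.
  H_1: rank ker ∂_1 − rank ∂_2 = (18 − 6) − 12 = 0, and ∂_2 has invariant factor 2 > 1, so H_1 ≅ Z/2.
  H_2: rank ker ∂_2 − rank ∂_3 = (12 − 12) − 0 = 0, and there is no ∂_3, so H_2 ≅ 0.

As a check, the Euler characteristic is 7 − 18 + 12 = 1, which agrees with 1 − 0 + 0 = 1.
(K is a triangulation of the real projective plane RP^2.)

Hence the Betti numbers are b_0 = 1, b_1 = 0, b_2 = 0.

b_0 = 1, b_1 = 0, b_2 = 0.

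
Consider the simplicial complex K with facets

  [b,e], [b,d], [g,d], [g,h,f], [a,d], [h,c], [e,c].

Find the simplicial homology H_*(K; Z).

H_0 = Z,  H_1 = Z,  H_2 = 0.

Fix the vertex order a < b < c < d < e < f < g < h and write every simplex with vertices in increasing order. Then dim K = 2 and the simplices of K are:

  0-simplices (8): a, b, c, d, e, f, g, h
  1-simplices (9): ad, bd, be, ce, ch, dg, fg, fh, gh
  2-simplices (1): fgh

giving chain groups C_0 ≅ Z^8, C_1 ≅ Z^9, C_2 ≅ Z^1.

Boundary ∂_1: C_1 → C_0 maps an edge to its endpoints' difference, ∂[p,q] = q − p.
As a 8×9 matrix over Z this has rank 7, with invariant factors (1,1,1,1,1,1,1).

∂_2: C_2 → C_1 maps a triangle to the signed sum of its edges. For instance
  ∂fgh = gh − fh + fg.
The 9×1 boundary matrix has rank 1 and Smith normal form diag(1).

Now H_k = ker ∂_k / im ∂_{k+1}, so:

  H_0: rank C_0 − rank ∂_1 = 8 − 7 = 1, and the invariant factors of ∂_1 are all 1, so H_0 ≅ Z.
  H_1: rank ker ∂_1 − rank ∂_2 = (9 − 7) − 1 = 1, and the invariant factors of ∂_2 are all 1, so H_1 ≅ Z.
  H_2: rank ker ∂_2 − rank ∂_3 = (1 − 1) − 0 = 0, and there is no ∂_3, so H_2 ≅ 0.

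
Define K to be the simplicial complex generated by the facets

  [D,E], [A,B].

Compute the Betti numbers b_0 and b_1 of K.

b_0 = 2, b_1 = 0.

We work with the vertex ordering A < B < D < E. The simplices of K, each written with vertices in increasing order, are:

  0-simplices (4): A, B, D, E
  1-simplices (2): AB, DE

Hence C_0 ≅ Z^4, C_1 ≅ Z^2.

Boundary ∂_1: C_1 → C_0 is given by ∂[p,q] = [q] − [p]. For instance
  ∂DE = E − D.
This gives a 4×2 integer matrix of rank 2; reducing to Smith normal form yields diagonal entries (1,1).

From H_k ≅ ker(∂_k) / im(∂_{k+1}) we obtain:

  H_0: rank C_0 − rank ∂_1 = 4 − 2 = 2, and the invariant factors of ∂_1 are all 1, so H_0 ≅ Z^2.
  H_1: rank ker ∂_1 − rank ∂_2 = (2 − 2) − 0 = 0, and there is no ∂_2, so H_1 ≅ 0.

As a check, the Euler characteristic is 4 − 2 = 2, which agrees with 2 − 0 = 2.
(K is a triangulation of the disjoint union of the 1-simplex and the 1-simplex.)

Hence the Betti numbers are b_0 = 2, b_1 = 0.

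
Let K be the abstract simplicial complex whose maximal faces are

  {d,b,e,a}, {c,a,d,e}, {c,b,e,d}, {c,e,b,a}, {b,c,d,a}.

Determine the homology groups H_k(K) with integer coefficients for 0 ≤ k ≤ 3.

H_0 ≅ Z,  H_1 = 0,  H_2 = 0,  H_3 ≅ Z.

Fix the vertex order a < b < c < d < e and write every simplex with vertices in increasing order. Then dim K = 3 and the simplices of K are:

  0-simplices (5): a, b, c, d, e
  1-simplices (10): ab, ac, ad, ae, bc, bd, be, cd, ce, de
  2-simplices (10): abc, abd, abe, acd, ace, ade, bcd, bce, bde, cde
  3-simplices (5): abcd, abce, abde, acde, bcde

Hence C_0 ≅ Z^5, C_1 ≅ Z^10, C_2 ≅ Z^10, C_3 ≅ Z^5.

∂_1: C_1 → C_0 sends each edge [p,q] (with p < q) to q − p. For instance
  ∂bc = c − b.
As a 5×10 matrix over Z this has rank 4, with invariant factors (1,1,1,1).

Boundary ∂_2: C_2 → C_1 maps a triangle to the signed sum of its edges. For instance
  ∂bde = de − be + bd,
  ∂bce = ce − be + bc.
The 10×10 boundary matrix has rank 6 and Smith normal form diag(1,1,1,1,1,1).

∂_3: C_3 → C_2 sends each 3-simplex σ to the alternating sum Σ_i (−1)^i (σ with its i-th vertex removed). For instance
  ∂abce = bce − ace + abe − abc,
  ∂acde = cde − ade + ace − acd.
The 10×5 boundary matrix has rank 4 and Smith normal form diag(1,1,1,1).

Now H_k = ker ∂_k / im ∂_{k+1}, so:

  H_0: rank C_0 − rank ∂_1 = 5 − 4 = 1, and the invariant factors of ∂_1 are all 1, so H_0 = Z.
  H_1: rank ker ∂_1 − rank ∂_2 = (10 − 4) − 6 = 0, and the invariant factors of ∂_2 are all 1, so H_1 = 0.
  H_2: rank ker ∂_2 − rank ∂_3 = (10 − 6) − 4 = 0, and the invariant factors of ∂_3 are all 1, so H_2 = 0.
  H_3: rank ker ∂_3 − rank ∂_4 = (5 − 4) − 0 = 1, and there is no ∂_4, so H_3 = Z.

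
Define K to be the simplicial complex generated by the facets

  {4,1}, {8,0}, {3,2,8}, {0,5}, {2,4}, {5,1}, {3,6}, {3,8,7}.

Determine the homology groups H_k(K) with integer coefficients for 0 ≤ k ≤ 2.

H_0 ≅ Z,  H_1 ≅ Z,  H_2 = 0.

Order the vertices as 0 < 1 < 2 < 3 < 4 < 5 < 6 < 7 < 8. Listing each simplex with vertices in this order, K has dimension 2 with simplices:

  0-simplices (9): [0], [1], [2], [3], [4], [5], [6], [7], [8]
  1-simplices (11): [0,5], [0,8], [1,4], [1,5], [2,3], [2,4], [2,8], [3,6], [3,7], [3,8], [7,8]
  2-simplices (2): [2,3,8], [3,7,8]

Hence C_0 ≅ Z^9, C_1 ≅ Z^11, C_2 ≅ Z^2.

Boundary ∂_1: C_1 → C_0 sends each edge [p,q] (with p < q) to q − p.
The resulting 9×11 matrix has rank 8, and its Smith normal form has invariant factors (1,1,1,1,1,1,1,1).

∂_2: C_2 → C_1 acts by ∂[p,q,r] = [q,r] − [p,r] + [p,q]. For instance
  ∂[3,7,8] = [7,8] − [3,8] + [3,7],
  ∂[2,3,8] = [3,8] − [2,8] + [2,3].
This gives a 11×2 integer matrix of rank 2; reducing to Smith normal form yields diagonal entries (1,1).

From H_k ≅ ker(∂_k) / im(∂_{k+1}) we obtain:

  H_0: rank C_0 − rank ∂_1 = 9 − 8 = 1, and the invariant factors of ∂_1 are all 1, so H_0 ≅ Z.
  H_1: rank ker ∂_1 − rank ∂_2 = (11 − 8) − 2 = 1, and the invariant factors of ∂_2 are all 1, so H_1 ≅ Z.
  H_2: rank ker ∂_2 − rank ∂_3 = (2 − 2) − 0 = 0, and there is no ∂_3, so H_2 ≅ 0.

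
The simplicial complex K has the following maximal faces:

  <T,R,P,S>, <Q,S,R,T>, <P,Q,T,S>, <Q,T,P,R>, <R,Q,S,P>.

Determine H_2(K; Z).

We work with the vertex ordering P < Q < R < S < T. The simplices of K, each written with vertices in increasing order, are:

  0-simplices (5): P, Q, R, S, T
  1-simplices (10): PQ, PR, PS, PT, QR, QS, QT, RS, RT, ST
  2-simplices (10): PQR, PQS, PQT, PRS, PRT, PST, QRS, QRT, QST, RST
  3-simplices (5): PQRS, PQRT, PQST, PRST, QRST

giving chain groups C_0 ≅ Z^5, C_1 ≅ Z^10, C_2 ≅ Z^10, C_3 ≅ Z^5.

∂_1: C_1 → C_0 sends each edge [p,q] (with p < q) to q − p.
The resulting 5×10 matrix has rank 4, and its Smith normal form has invariant factors (1,1,1,1).

Boundary ∂_2: C_2 → C_1 maps a triangle to the signed sum of its edges. For instance
  ∂PRT = RT − PT + PR,
  ∂PQR = QR − PR + PQ.
As a 10×10 matrix over Z this has rank 6, with invariant factors (1,1,1,1,1,1).

The boundary map ∂_3: C_3 → C_2 sends each 3-simplex σ to the alternating sum Σ_i (−1)^i (σ with its i-th vertex removed). For instance
  ∂PRST = RST − PST + PRT − PRS,
  ∂QRST = RST − QST + QRT − QRS.
As a 10×5 matrix over Z this has rank 4, with invariant factors (1,1,1,1).

Computing H_k = (kernel of ∂_k) / (image of ∂_{k+1}):

  H_2: rank ker ∂_2 − rank ∂_3 = (10 − 6) − 4 = 0, and the invariant factors of ∂_3 are all 1, so H_2 = 0.

(K is a triangulation of the 3-sphere S^3.)

H_2 = 0.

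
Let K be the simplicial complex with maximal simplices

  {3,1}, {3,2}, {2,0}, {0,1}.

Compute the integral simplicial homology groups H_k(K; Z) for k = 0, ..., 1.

H_0 ≅ Z,  H_1 ≅ Z.

Order the vertices as 0 < 1 < 2 < 3. Listing each simplex with vertices in this order, K has dimension 1 with simplices:

  0-simplices (4): [0], [1], [2], [3]
  1-simplices (4): [0,1], [0,2], [1,3], [2,3]

giving chain groups C_0 ≅ Z^4, C_1 ≅ Z^4.

∂_1: C_1 → C_0 maps an edge to its endpoints' difference, ∂[p,q] = q − p. For instance
  ∂[0,2] = [2] − [0].
The 4×4 boundary matrix has rank 3 and Smith normal form diag(1,1,1).

Reading off H_k = ker ∂_k / im ∂_{k+1}:

  H_0: rank C_0 − rank ∂_1 = 4 − 3 = 1, and the invariant factors of ∂_1 are all 1, so H_0 ≅ Z.
  H_1: rank ker ∂_1 − rank ∂_2 = (4 − 3) − 0 = 1, and there is no ∂_2, so H_1 ≅ Z.

(K is a triangulation of the circle S^1.)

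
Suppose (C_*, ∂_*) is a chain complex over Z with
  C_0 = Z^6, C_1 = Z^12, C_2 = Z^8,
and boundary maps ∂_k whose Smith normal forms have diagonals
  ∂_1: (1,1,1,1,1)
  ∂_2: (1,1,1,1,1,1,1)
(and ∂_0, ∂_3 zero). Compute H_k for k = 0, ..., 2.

H_0 ≅ Z,  H_1 = 0,  H_2 ≅ Z.

H_0: b_0 = 6 − 0 − 5 = 1; torsion from ∂_1 factors > 1: none. So H_0 ≅ Z.
H_1: b_1 = 12 − 5 − 7 = 0; torsion from ∂_2 factors > 1: none. So H_1 ≅ 0.
H_2: b_2 = 8 − 7 − 0 = 1; torsion from ∂_3 factors > 1: none. So H_2 ≅ Z.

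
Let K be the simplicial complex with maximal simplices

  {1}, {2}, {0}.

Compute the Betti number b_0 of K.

b_0 = 3.

Order the vertices as 0 < 1 < 2. Listing each simplex with vertices in this order, K has dimension 0 with simplices:

  0-simplices (3): [0], [1], [2]

Hence C_0 ≅ Z^3.

Computing H_k = (kernel of ∂_k) / (image of ∂_{k+1}):

  H_0: rank C_0 − rank ∂_1 = 3 − 0 = 3, and there is no ∂_1, so H_0 = Z^3.

(K is a triangulation of a set of 3 points.)

Hence the Betti numbers are b_0 = 3.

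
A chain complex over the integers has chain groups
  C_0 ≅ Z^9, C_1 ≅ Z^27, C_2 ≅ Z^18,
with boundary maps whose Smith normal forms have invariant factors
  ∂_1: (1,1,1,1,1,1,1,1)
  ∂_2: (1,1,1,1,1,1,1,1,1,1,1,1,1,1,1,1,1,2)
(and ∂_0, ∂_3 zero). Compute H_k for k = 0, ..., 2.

H_0 = Z,  H_1 = Z ⊕ Z/2,  H_2 = 0.

H_0: b_0 = 9 − 0 − 8 = 1; torsion from ∂_1 factors > 1: none. So H_0 = Z.
H_1: b_1 = 27 − 8 − 18 = 1; torsion from ∂_2 factors > 1: [2]. So H_1 = Z ⊕ Z/2.
H_2: b_2 = 18 − 18 − 0 = 0; torsion from ∂_3 factors > 1: none. So H_2 = 0.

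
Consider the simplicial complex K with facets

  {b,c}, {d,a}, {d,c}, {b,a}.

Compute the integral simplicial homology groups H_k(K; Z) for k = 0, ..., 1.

H_0 = Z,  H_1 = Z.

We work with the vertex ordering a < b < c < d. The simplices of K, each written with vertices in increasing order, are:

  0-simplices (4): a, b, c, d
  1-simplices (4): ab, ad, bc, cd

Hence C_0 ≅ Z^4, C_1 ≅ Z^4.

∂_1: C_1 → C_0 sends each edge [p,q] (with p < q) to q − p. For instance
  ∂cd = d − c.
The resulting 4×4 matrix has rank 3, and its Smith normal form has invariant factors (1,1,1).

Reading off H_k = ker ∂_k / im ∂_{k+1}:

  H_0: rank C_0 − rank ∂_1 = 4 − 3 = 1, and the invariant factors of ∂_1 are all 1, so H_0 ≅ Z.
  H_1: rank ker ∂_1 − rank ∂_2 = (4 − 3) − 0 = 1, and there is no ∂_2, so H_1 ≅ Z.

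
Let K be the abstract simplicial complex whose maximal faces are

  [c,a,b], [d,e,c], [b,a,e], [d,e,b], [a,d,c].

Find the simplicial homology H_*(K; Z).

Fix the vertex order a < b < c < d < e and write every simplex with vertices in increasing order. Then dim K = 2 and the simplices of K are:

  0-simplices (5): a, b, c, d, e
  1-simplices (10): ab, ac, ad, ae, bc, bd, be, cd, ce, de
  2-simplices (5): abc, abe, acd, bde, cde

giving chain groups C_0 ≅ Z^5, C_1 ≅ Z^10, C_2 ≅ Z^5.

Boundary ∂_1: C_1 → C_0 maps an edge to its endpoints' difference, ∂[p,q] = q − p. For instance
  ∂bd = d − b.
As a 5×10 matrix over Z this has rank 4, with invariant factors (1,1,1,1).

The boundary map ∂_2: C_2 → C_1 maps a triangle to the signed sum of its edges. For instance
  ∂abe = be − ae + ab,
  ∂bde = de − be + bd.
This gives a 10×5 integer matrix of rank 5; reducing to Smith normal form yields diagonal entries (1,1,1,1,1).

From H_k ≅ ker(∂_k) / im(∂_{k+1}) we obtain:

  H_0: rank C_0 − rank ∂_1 = 5 − 4 = 1, and the invariant factors of ∂_1 are all 1, so H_0 ≅ Z.
  H_1: rank ker ∂_1 − rank ∂_2 = (10 − 4) − 5 = 1, and the invariant factors of ∂_2 are all 1, so H_1 ≅ Z.
  H_2: rank ker ∂_2 − rank ∂_3 = (5 − 5) − 0 = 0, and there is no ∂_3, so H_2 ≅ 0.

(K is a triangulation of the Möbius band.)

H_0 = Z,  H_1 = Z,  H_2 = 0.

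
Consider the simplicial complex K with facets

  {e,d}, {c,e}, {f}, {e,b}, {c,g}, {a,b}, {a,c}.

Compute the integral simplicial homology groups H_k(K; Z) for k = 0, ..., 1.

Fix the vertex order a < b < c < d < e < f < g and write every simplex with vertices in increasing order. Then dim K = 1 and the simplices of K are:

  0-simplices (7): a, b, c, d, e, f, g
  1-simplices (6): ab, ac, be, ce, cg, de

Hence C_0 ≅ Z^7, C_1 ≅ Z^6.

Boundary ∂_1: C_1 → C_0 maps an edge to its endpoints' difference, ∂[p,q] = q − p. For instance
  ∂be = e − b.
The resulting 7×6 matrix has rank 5, and its Smith normal form has invariant factors (1,1,1,1,1).

Now H_k = ker ∂_k / im ∂_{k+1}, so:

  H_0: rank C_0 − rank ∂_1 = 7 − 5 = 2, and the invariant factors of ∂_1 are all 1, so H_0 ≅ Z^2.
  H_1: rank ker ∂_1 − rank ∂_2 = (6 − 5) − 0 = 1, and there is no ∂_2, so H_1 ≅ Z.

As a check, the Euler characteristic is 7 − 6 = 1, which agrees with 2 − 1 = 1.

H_0 = Z^2,  H_1 = Z.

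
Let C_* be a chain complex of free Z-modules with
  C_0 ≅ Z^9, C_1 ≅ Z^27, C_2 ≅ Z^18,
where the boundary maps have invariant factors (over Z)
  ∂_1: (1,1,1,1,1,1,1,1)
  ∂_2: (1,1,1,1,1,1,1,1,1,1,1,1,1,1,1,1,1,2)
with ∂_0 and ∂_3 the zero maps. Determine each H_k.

H_0 = Z,  H_1 = Z × Z/2,  H_2 = 0.

H_0: b_0 = 9 − 0 − 8 = 1; torsion from ∂_1 factors > 1: none. So H_0 = Z.
H_1: b_1 = 27 − 8 − 18 = 1; torsion from ∂_2 factors > 1: [2]. So H_1 = Z × Z/2.
H_2: b_2 = 18 − 18 − 0 = 0; torsion from ∂_3 factors > 1: none. So H_2 = 0.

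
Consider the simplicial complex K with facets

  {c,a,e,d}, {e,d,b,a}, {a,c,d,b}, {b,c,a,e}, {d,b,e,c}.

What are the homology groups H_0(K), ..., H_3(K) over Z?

Order the vertices as a < b < c < d < e. Listing each simplex with vertices in this order, K has dimension 3 with simplices:

  0-simplices (5): a, b, c, d, e
  1-simplices (10): ab, ac, ad, ae, bc, bd, be, cd, ce, de
  2-simplices (10): abc, abd, abe, acd, ace, ade, bcd, bce, bde, cde
  3-simplices (5): abcd, abce, abde, acde, bcde

giving chain groups C_0 ≅ Z^5, C_1 ≅ Z^10, C_2 ≅ Z^10, C_3 ≅ Z^5.

The boundary map ∂_1: C_1 → C_0 is given by ∂[p,q] = [q] − [p]. For instance
  ∂ab = b − a.
The resulting 5×10 matrix has rank 4, and its Smith normal form has invariant factors (1,1,1,1).

Boundary ∂_2: C_2 → C_1 sends each 2-simplex [p,q,r] to [q,r] − [p,r] + [p,q]. For instance
  ∂bcd = cd − bd + bc,
  ∂abc = bc − ac + ab.
The resulting 10×10 matrix has rank 6, and its Smith normal form has invariant factors (1,1,1,1,1,1).

∂_3: C_3 → C_2 sends each 3-simplex σ to the alternating sum Σ_i (−1)^i (σ with its i-th vertex removed). For instance
  ∂abce = bce − ace + abe − abc,
  ∂bcde = cde − bde + bce − bcd.
As a 10×5 matrix over Z this has rank 4, with invariant factors (1,1,1,1).

Computing H_k = (kernel of ∂_k) / (image of ∂_{k+1}):

  H_0: rank C_0 − rank ∂_1 = 5 − 4 = 1, and the invariant factors of ∂_1 are all 1, so H_0 = Z.
  H_1: rank ker ∂_1 − rank ∂_2 = (10 − 4) − 6 = 0, and the invariant factors of ∂_2 are all 1, so H_1 = 0.
  H_2: rank ker ∂_2 − rank ∂_3 = (10 − 6) − 4 = 0, and the invariant factors of ∂_3 are all 1, so H_2 = 0.
  H_3: rank ker ∂_3 − rank ∂_4 = (5 − 4) − 0 = 1, and there is no ∂_4, so H_3 = Z.

As a check, the Euler characteristic is 5 − 10 + 10 − 5 = 0, which agrees with 1 − 0 + 0 − 1 = 0.

H_0 ≅ Z,  H_1 = 0,  H_2 = 0,  H_3 ≅ Z.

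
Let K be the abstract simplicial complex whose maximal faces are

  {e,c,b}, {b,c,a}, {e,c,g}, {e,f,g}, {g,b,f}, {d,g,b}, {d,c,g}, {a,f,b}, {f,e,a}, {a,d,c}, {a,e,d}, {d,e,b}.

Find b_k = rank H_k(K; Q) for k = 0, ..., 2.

We work with the vertex ordering a < b < c < d < e < f < g. The simplices of K, each written with vertices in increasing order, are:

  0-simplices (7): a, b, c, d, e, f, g
  1-simplices (18): ab, ac, ad, ae, af, bc, bd, be, bf, bg, cd, ce, cg, de, dg, ef, eg, fg
  2-simplices (12): abc, abf, acd, ade, aef, bce, bde, bdg, bfg, cdg, ceg, efg

giving chain groups C_0 ≅ Z^7, C_1 ≅ Z^18, C_2 ≅ Z^12.

∂_1: C_1 → C_0 sends each edge [p,q] (with p < q) to q − p.
This gives a 7×18 integer matrix of rank 6; reducing to Smith normal form yields diagonal entries (1,1,1,1,1,1).

Boundary ∂_2: C_2 → C_1 sends each 2-simplex [p,q,r] to [q,r] − [p,r] + [p,q]. For instance
  ∂acd = cd − ad + ac,
  ∂cdg = dg − cg + cd.
As a 18×12 matrix over Z this has rank 12, with invariant factors (1,1,1,1,1,1,1,1,1,1,1,2).

From H_k ≅ ker(∂_k) / im(∂_{k+1}) we obtain:

  H_0: rank C_0 − rank ∂_1 = 7 − 6 = 1, and the invariant factors of ∂_1 are all 1, so H_0 = Z.
  H_1: rank ker ∂_1 − rank ∂_2 = (18 − 6) − 12 = 0, and ∂_2 has invariant factor 2 > 1, so H_1 = Z/2Z.
  H_2: rank ker ∂_2 − rank ∂_3 = (12 − 12) − 0 = 0, and there is no ∂_3, so H_2 = 0.

Hence the Betti numbers are b_0 = 1, b_1 = 0, b_2 = 0.

b_0 = 1, b_1 = 0, b_2 = 0.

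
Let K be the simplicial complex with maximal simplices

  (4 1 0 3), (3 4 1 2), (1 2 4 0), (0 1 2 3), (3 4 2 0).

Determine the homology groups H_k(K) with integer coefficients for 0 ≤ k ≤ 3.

H_0 = Z,  H_1 = 0,  H_2 = 0,  H_3 = Z.

Fix the vertex order 0 < 1 < 2 < 3 < 4 and write every simplex with vertices in increasing order. Then dim K = 3 and the simplices of K are:

  0-simplices (5): [0], [1], [2], [3], [4]
  1-simplices (10): [0,1], [0,2], [0,3], [0,4], [1,2], [1,3], [1,4], [2,3], [2,4], [3,4]
  2-simplices (10): [0,1,2], [0,1,3], [0,1,4], [0,2,3], [0,2,4], [0,3,4], [1,2,3], [1,2,4], [1,3,4], [2,3,4]
  3-simplices (5): [0,1,2,3], [0,1,2,4], [0,1,3,4], [0,2,3,4], [1,2,3,4]

Hence C_0 ≅ Z^5, C_1 ≅ Z^10, C_2 ≅ Z^10, C_3 ≅ Z^5.

Boundary ∂_1: C_1 → C_0 is given by ∂[p,q] = [q] − [p]. For instance
  ∂[3,4] = [4] − [3].
The 5×10 boundary matrix has rank 4 and Smith normal form diag(1,1,1,1).

∂_2: C_2 → C_1 maps a triangle to the signed sum of its edges. For instance
  ∂[2,3,4] = [3,4] − [2,4] + [2,3],
  ∂[1,2,4] = [2,4] − [1,4] + [1,2].
As a 10×10 matrix over Z this has rank 6, with invariant factors (1,1,1,1,1,1).

Boundary ∂_3: C_3 → C_2 sends each 3-simplex σ to the alternating sum Σ_i (−1)^i (σ with its i-th vertex removed). For instance
  ∂[0,1,2,4] = [1,2,4] − [0,2,4] + [0,1,4] − [0,1,2],
  ∂[0,1,3,4] = [1,3,4] − [0,3,4] + [0,1,4] − [0,1,3].
As a 10×5 matrix over Z this has rank 4, with invariant factors (1,1,1,1).

From H_k ≅ ker(∂_k) / im(∂_{k+1}) we obtain:

  H_0: rank C_0 − rank ∂_1 = 5 − 4 = 1, and the invariant factors of ∂_1 are all 1, so H_0 ≅ Z.
  H_1: rank ker ∂_1 − rank ∂_2 = (10 − 4) − 6 = 0, and the invariant factors of ∂_2 are all 1, so H_1 ≅ 0.
  H_2: rank ker ∂_2 − rank ∂_3 = (10 − 6) − 4 = 0, and the invariant factors of ∂_3 are all 1, so H_2 ≅ 0.
  H_3: rank ker ∂_3 − rank ∂_4 = (5 − 4) − 0 = 1, and there is no ∂_4, so H_3 ≅ Z.

As a check, the Euler characteristic is 5 − 10 + 10 − 5 = 0, which agrees with 1 − 0 + 0 − 1 = 0.
(K is a triangulation of the 3-sphere S^3.)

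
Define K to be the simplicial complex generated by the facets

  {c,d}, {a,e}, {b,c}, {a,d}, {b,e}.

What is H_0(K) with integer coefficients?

H_0 ≅ Z.

We work with the vertex ordering a < b < c < d < e. The simplices of K, each written with vertices in increasing order, are:

  0-simplices (5): a, b, c, d, e
  1-simplices (5): ad, ae, bc, be, cd

Hence C_0 ≅ Z^5, C_1 ≅ Z^5.

Boundary ∂_1: C_1 → C_0 sends each edge [p,q] (with p < q) to q − p.
This gives a 5×5 integer matrix of rank 4; reducing to Smith normal form yields diagonal entries (1,1,1,1).

From H_k ≅ ker(∂_k) / im(∂_{k+1}) we obtain:

  H_0: rank C_0 − rank ∂_1 = 5 − 4 = 1, and the invariant factors of ∂_1 are all 1, so H_0 = Z.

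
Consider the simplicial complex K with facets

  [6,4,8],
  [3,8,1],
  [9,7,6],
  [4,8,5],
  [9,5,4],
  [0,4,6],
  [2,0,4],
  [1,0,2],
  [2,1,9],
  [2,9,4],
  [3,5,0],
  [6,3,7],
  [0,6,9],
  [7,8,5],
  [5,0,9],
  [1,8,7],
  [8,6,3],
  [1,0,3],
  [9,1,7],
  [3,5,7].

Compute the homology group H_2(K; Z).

Order the vertices as 0 < 1 < 2 < 3 < 4 < 5 < 6 < 7 < 8 < 9. Listing each simplex with vertices in this order, K has dimension 2 with simplices:

  0-simplices (10): [0], [1], [2], [3], [4], [5], [6], [7], [8], [9]
  1-simplices (30): (30 of them)
  2-simplices (20): (20 of them)

so the chain groups are C_0 ≅ Z^10, C_1 ≅ Z^30, C_2 ≅ Z^20.

Boundary ∂_1: C_1 → C_0 is given by ∂[p,q] = [q] − [p]. For instance
  ∂[0,5] = [5] − [0].
The resulting 10×30 matrix has rank 9, and its Smith normal form has invariant factors (1,1,1,1,1,1,1,1,1).

The boundary map ∂_2: C_2 → C_1 sends each 2-simplex [p,q,r] to [q,r] − [p,r] + [p,q]. For instance
  ∂[3,6,7] = [6,7] − [3,7] + [3,6],
  ∂[1,7,9] = [7,9] − [1,9] + [1,7].
The 30×20 boundary matrix has rank 20 and Smith normal form diag(1,1,1,1,1,1,1,1,1,1,1,1,1,1,1,1,1,1,1,2).

Computing H_k = (kernel of ∂_k) / (image of ∂_{k+1}):

  H_2: rank ker ∂_2 − rank ∂_3 = (20 − 20) − 0 = 0, and there is no ∂_3, so H_2 = 0.

H_2 = 0.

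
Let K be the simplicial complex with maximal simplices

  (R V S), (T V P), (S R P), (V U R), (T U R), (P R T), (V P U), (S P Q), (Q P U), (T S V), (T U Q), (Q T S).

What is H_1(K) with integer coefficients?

H_1 = Z_2.

K has 7 vertices, 18 edges, 12 triangles.
rank ∂_1 = 6, rank ∂_2 = 12 ⇒ b_1 = 18 − 6 − 12 = 0; ∂_2 has invariant factor(s) [2] giving torsion. So H_1 = Z_2.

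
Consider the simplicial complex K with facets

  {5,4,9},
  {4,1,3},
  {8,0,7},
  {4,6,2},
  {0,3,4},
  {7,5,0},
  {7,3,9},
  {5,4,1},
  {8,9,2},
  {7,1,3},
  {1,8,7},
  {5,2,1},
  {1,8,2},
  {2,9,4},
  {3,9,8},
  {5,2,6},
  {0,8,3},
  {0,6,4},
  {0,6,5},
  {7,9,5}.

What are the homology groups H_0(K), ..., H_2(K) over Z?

H_0 ≅ Z,  H_1 ≅ Z ⊕ Z_2,  H_2 = 0.

Take the total order 0 < 1 < 2 < 3 < 4 < 5 < 6 < 7 < 8 < 9 on the vertex set. Then K (dimension 2) consists of the simplices:

  0-simplices (10): [0], [1], [2], [3], [4], [5], [6], [7], [8], [9]
  1-simplices (30): (30 of them)
  2-simplices (20): (20 of them)

Hence C_0 ≅ Z^10, C_1 ≅ Z^30, C_2 ≅ Z^20.

The boundary map ∂_1: C_1 → C_0 sends each edge [p,q] (with p < q) to q − p. For instance
  ∂[5,6] = [6] − [5].
The 10×30 boundary matrix has rank 9 and Smith normal form diag(1,1,1,1,1,1,1,1,1).

∂_2: C_2 → C_1 maps a triangle to the signed sum of its edges. For instance
  ∂[5,7,9] = [7,9] − [5,9] + [5,7],
  ∂[0,3,8] = [3,8] − [0,8] + [0,3].
As a 30×20 matrix over Z this has rank 20, with invariant factors (1,1,1,1,1,1,1,1,1,1,1,1,1,1,1,1,1,1,1,2).

Computing H_k = (kernel of ∂_k) / (image of ∂_{k+1}):

  H_0: rank C_0 − rank ∂_1 = 10 − 9 = 1, and the invariant factors of ∂_1 are all 1, so H_0 = Z.
  H_1: rank ker ∂_1 − rank ∂_2 = (30 − 9) − 20 = 1, and ∂_2 has invariant factor 2 > 1, so H_1 = Z ⊕ Z_2.
  H_2: rank ker ∂_2 − rank ∂_3 = (20 − 20) − 0 = 0, and there is no ∂_3, so H_2 = 0.

As a check, the Euler characteristic is 10 − 30 + 20 = 0, which agrees with 1 − 1 + 0 = 0.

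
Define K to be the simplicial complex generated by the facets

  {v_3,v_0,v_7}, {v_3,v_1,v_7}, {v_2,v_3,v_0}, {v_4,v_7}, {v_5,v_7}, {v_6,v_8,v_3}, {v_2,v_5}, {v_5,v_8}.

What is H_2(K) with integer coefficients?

Fix the vertex order v_0 < v_1 < v_2 < v_3 < v_4 < v_5 < v_6 < v_7 < v_8 and write every simplex with vertices in increasing order. Then dim K = 2 and the simplices of K are:

  0-simplices (9): [v_0], [v_1], [v_2], [v_3], [v_4], [v_5], [v_6], [v_7], [v_8]
  1-simplices (14): [v_0,v_2], [v_0,v_3], [v_0,v_7], [v_1,v_3], [v_1,v_7], [v_2,v_3], [v_2,v_5], [v_3,v_6], [v_3,v_7], [v_3,v_8], [v_4,v_7], [v_5,v_7], [v_5,v_8], [v_6,v_8]
  2-simplices (4): [v_0,v_2,v_3], [v_0,v_3,v_7], [v_1,v_3,v_7], [v_3,v_6,v_8]

Hence C_0 ≅ Z^9, C_1 ≅ Z^14, C_2 ≅ Z^4.

The boundary map ∂_1: C_1 → C_0 sends each edge [p,q] (with p < q) to q − p. For instance
  ∂[v_5,v_8] = [v_8] − [v_5].
The 9×14 boundary matrix has rank 8 and Smith normal form diag(1,1,1,1,1,1,1,1).

∂_2: C_2 → C_1 maps a triangle to the signed sum of its edges. For instance
  ∂[v_1,v_3,v_7] = [v_3,v_7] − [v_1,v_7] + [v_1,v_3],
  ∂[v_3,v_6,v_8] = [v_6,v_8] − [v_3,v_8] + [v_3,v_6].
The 14×4 boundary matrix has rank 4 and Smith normal form diag(1,1,1,1).

Reading off H_k = ker ∂_k / im ∂_{k+1}:

  H_2: rank ker ∂_2 − rank ∂_3 = (4 − 4) − 0 = 0, and there is no ∂_3, so H_2 ≅ 0.

H_2 ≅ 0.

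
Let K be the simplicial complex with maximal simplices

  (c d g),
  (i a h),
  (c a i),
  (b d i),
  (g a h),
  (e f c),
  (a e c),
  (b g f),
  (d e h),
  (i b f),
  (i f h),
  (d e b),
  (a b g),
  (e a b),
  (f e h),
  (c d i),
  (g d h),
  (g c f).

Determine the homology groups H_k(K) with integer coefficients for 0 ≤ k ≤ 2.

H_0 = Z,  H_1 = Z^2,  H_2 = Z.

Order the vertices as a < b < c < d < e < f < g < h < i. Listing each simplex with vertices in this order, K has dimension 2 with simplices:

  0-simplices (9): a, b, c, d, e, f, g, h, i
  1-simplices (27): ab, ac, ae, ag, ah, ai, bd, be, bf, bg, bi, cd, ce, cf, cg, ci, de, dg, dh, di, ef, eh, fg, fh, fi, gh, hi
  2-simplices (18): abe, abg, ace, aci, agh, ahi, bde, bdi, bfg, bfi, cdg, cdi, cef, cfg, deh, dgh, efh, fhi

giving chain groups C_0 ≅ Z^9, C_1 ≅ Z^27, C_2 ≅ Z^18.

∂_1: C_1 → C_0 sends each edge [p,q] (with p < q) to q − p. For instance
  ∂gh = h − g.
As a 9×27 matrix over Z this has rank 8, with invariant factors (1,1,1,1,1,1,1,1).

Boundary ∂_2: C_2 → C_1 acts by ∂[p,q,r] = [q,r] − [p,r] + [p,q]. For instance
  ∂bdi = di − bi + bd,
  ∂bfi = fi − bi + bf.
As a 27×18 matrix over Z this has rank 17, with invariant factors (1,1,1,1,1,1,1,1,1,1,1,1,1,1,1,1,1).

Computing H_k = (kernel of ∂_k) / (image of ∂_{k+1}):

  H_0: rank C_0 − rank ∂_1 = 9 − 8 = 1, and the invariant factors of ∂_1 are all 1, so H_0 = Z.
  H_1: rank ker ∂_1 − rank ∂_2 = (27 − 8) − 17 = 2, and the invariant factors of ∂_2 are all 1, so H_1 = Z^2.
  H_2: rank ker ∂_2 − rank ∂_3 = (18 − 17) − 0 = 1, and there is no ∂_3, so H_2 = Z.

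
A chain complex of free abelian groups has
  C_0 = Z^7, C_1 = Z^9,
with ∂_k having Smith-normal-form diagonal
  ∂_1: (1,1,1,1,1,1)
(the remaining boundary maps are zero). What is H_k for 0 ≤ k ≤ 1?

H_0: b_0 = 7 − 0 − 6 = 1; torsion from ∂_1 factors > 1: none. So H_0 = Z.
H_1: b_1 = 9 − 6 − 0 = 3; torsion from ∂_2 factors > 1: none. So H_1 = Z^3.

H_0 = Z,  H_1 = Z^3.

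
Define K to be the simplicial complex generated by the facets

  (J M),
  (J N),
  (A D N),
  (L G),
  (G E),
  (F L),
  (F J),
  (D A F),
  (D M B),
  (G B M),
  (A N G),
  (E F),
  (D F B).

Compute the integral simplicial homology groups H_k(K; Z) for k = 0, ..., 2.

Order the vertices as A < B < D < E < F < G < J < L < M < N. Listing each simplex with vertices in this order, K has dimension 2 with simplices:

  0-simplices (10): A, B, D, E, F, G, J, L, M, N
  1-simplices (20): AD, AF, AG, AN, BD, BF, BG, BM, DF, DM, DN, EF, EG, FJ, FL, GL, GM, GN, JM, JN
  2-simplices (6): ADF, ADN, AGN, BDF, BDM, BGM

so the chain groups are C_0 ≅ Z^10, C_1 ≅ Z^20, C_2 ≅ Z^6.

The boundary map ∂_1: C_1 → C_0 sends each edge [p,q] (with p < q) to q − p. For instance
  ∂AG = G − A.
As a 10×20 matrix over Z this has rank 9, with invariant factors (1,1,1,1,1,1,1,1,1).

∂_2: C_2 → C_1 acts by ∂[p,q,r] = [q,r] − [p,r] + [p,q]. For instance
  ∂ADF = DF − AF + AD,
  ∂BGM = GM − BM + BG.
As a 20×6 matrix over Z this has rank 6, with invariant factors (1,1,1,1,1,1).

Computing H_k = (kernel of ∂_k) / (image of ∂_{k+1}):

  H_0: rank C_0 − rank ∂_1 = 10 − 9 = 1, and the invariant factors of ∂_1 are all 1, so H_0 ≅ Z.
  H_1: rank ker ∂_1 − rank ∂_2 = (20 − 9) − 6 = 5, and the invariant factors of ∂_2 are all 1, so H_1 ≅ Z^5.
  H_2: rank ker ∂_2 − rank ∂_3 = (6 − 6) − 0 = 0, and there is no ∂_3, so H_2 ≅ 0.

As a check, the Euler characteristic is 10 − 20 + 6 = -4, which agrees with 1 − 5 + 0 = -4.

H_0 = Z,  H_1 = Z^5,  H_2 = 0.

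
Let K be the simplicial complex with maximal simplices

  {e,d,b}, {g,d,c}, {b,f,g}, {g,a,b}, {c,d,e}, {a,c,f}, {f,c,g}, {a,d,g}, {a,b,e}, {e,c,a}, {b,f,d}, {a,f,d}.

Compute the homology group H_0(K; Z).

H_0 = Z.

Take the total order a < b < c < d < e < f < g on the vertex set. Then K (dimension 2) consists of the simplices:

  0-simplices (7): a, b, c, d, e, f, g
  1-simplices (18): ab, ac, ad, ae, af, ag, bd, be, bf, bg, cd, ce, cf, cg, de, df, dg, fg
  2-simplices (12): abe, abg, ace, acf, adf, adg, bde, bdf, bfg, cde, cdg, cfg

giving chain groups C_0 ≅ Z^7, C_1 ≅ Z^18, C_2 ≅ Z^12.

Boundary ∂_1: C_1 → C_0 sends each edge [p,q] (with p < q) to q − p. For instance
  ∂cg = g − c.
This gives a 7×18 integer matrix of rank 6; reducing to Smith normal form yields diagonal entries (1,1,1,1,1,1).

The boundary map ∂_2: C_2 → C_1 sends each 2-simplex [p,q,r] to [q,r] − [p,r] + [p,q]. For instance
  ∂acf = cf − af + ac,
  ∂abg = bg − ag + ab.
As a 18×12 matrix over Z this has rank 12, with invariant factors (1,1,1,1,1,1,1,1,1,1,1,2).

Reading off H_k = ker ∂_k / im ∂_{k+1}:

  H_0: rank C_0 − rank ∂_1 = 7 − 6 = 1, and the invariant factors of ∂_1 are all 1, so H_0 = Z.

(K is a triangulation of the real projective plane RP^2.)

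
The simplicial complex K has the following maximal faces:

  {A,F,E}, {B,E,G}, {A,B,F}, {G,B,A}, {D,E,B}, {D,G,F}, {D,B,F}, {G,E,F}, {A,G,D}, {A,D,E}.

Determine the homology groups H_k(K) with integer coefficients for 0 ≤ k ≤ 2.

Order the vertices as A < B < D < E < F < G. Listing each simplex with vertices in this order, K has dimension 2 with simplices:

  0-simplices (6): A, B, D, E, F, G
  1-simplices (15): AB, AD, AE, AF, AG, BD, BE, BF, BG, DE, DF, DG, EF, EG, FG
  2-simplices (10): ABF, ABG, ADE, ADG, AEF, BDE, BDF, BEG, DFG, EFG

so the chain groups are C_0 ≅ Z^6, C_1 ≅ Z^15, C_2 ≅ Z^10.

∂_1: C_1 → C_0 maps an edge to its endpoints' difference, ∂[p,q] = q − p.
This gives a 6×15 integer matrix of rank 5; reducing to Smith normal form yields diagonal entries (1,1,1,1,1).

The boundary map ∂_2: C_2 → C_1 acts by ∂[p,q,r] = [q,r] − [p,r] + [p,q]. For instance
  ∂ADE = DE − AE + AD,
  ∂ADG = DG − AG + AD.
This gives a 15×10 integer matrix of rank 10; reducing to Smith normal form yields diagonal entries (1,1,1,1,1,1,1,1,1,2).

Now H_k = ker ∂_k / im ∂_{k+1}, so:

  H_0: rank C_0 − rank ∂_1 = 6 − 5 = 1, and the invariant factors of ∂_1 are all 1, so H_0 ≅ Z.
  H_1: rank ker ∂_1 − rank ∂_2 = (15 − 5) − 10 = 0, and ∂_2 has invariant factor 2 > 1, so H_1 ≅ Z/2.
  H_2: rank ker ∂_2 − rank ∂_3 = (10 − 10) − 0 = 0, and there is no ∂_3, so H_2 ≅ 0.

H_0 ≅ Z,  H_1 ≅ Z/2,  H_2 = 0.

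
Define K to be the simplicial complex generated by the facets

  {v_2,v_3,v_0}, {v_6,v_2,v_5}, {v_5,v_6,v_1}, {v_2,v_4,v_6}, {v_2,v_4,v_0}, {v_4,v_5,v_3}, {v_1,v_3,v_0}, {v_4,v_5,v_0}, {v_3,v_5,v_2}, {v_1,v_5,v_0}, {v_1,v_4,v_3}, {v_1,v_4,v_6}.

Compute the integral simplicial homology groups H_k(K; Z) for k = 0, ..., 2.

We work with the vertex ordering v_0 < v_1 < v_2 < v_3 < v_4 < v_5 < v_6. The simplices of K, each written with vertices in increasing order, are:

  0-simplices (7): [v_0], [v_1], [v_2], [v_3], [v_4], [v_5], [v_6]
  1-simplices (18): (18 of them)
  2-simplices (12): (12 of them)

so the chain groups are C_0 ≅ Z^7, C_1 ≅ Z^18, C_2 ≅ Z^12.

Boundary ∂_1: C_1 → C_0 is given by ∂[p,q] = [q] − [p].
The 7×18 boundary matrix has rank 6 and Smith normal form diag(1,1,1,1,1,1).

Boundary ∂_2: C_2 → C_1 acts by ∂[p,q,r] = [q,r] − [p,r] + [p,q]. For instance
  ∂[v_1,v_4,v_6] = [v_4,v_6] − [v_1,v_6] + [v_1,v_4],
  ∂[v_1,v_5,v_6] = [v_5,v_6] − [v_1,v_6] + [v_1,v_5].
The resulting 18×12 matrix has rank 12, and its Smith normal form has invariant factors (1,1,1,1,1,1,1,1,1,1,1,2).

From H_k ≅ ker(∂_k) / im(∂_{k+1}) we obtain:

  H_0: rank C_0 − rank ∂_1 = 7 − 6 = 1, and the invariant factors of ∂_1 are all 1, so H_0 ≅ Z.
  H_1: rank ker ∂_1 − rank ∂_2 = (18 − 6) − 12 = 0, and ∂_2 has invariant factor 2 > 1, so H_1 ≅ Z_2.
  H_2: rank ker ∂_2 − rank ∂_3 = (12 − 12) − 0 = 0, and there is no ∂_3, so H_2 ≅ 0.

H_0 ≅ Z,  H_1 ≅ Z_2,  H_2 = 0.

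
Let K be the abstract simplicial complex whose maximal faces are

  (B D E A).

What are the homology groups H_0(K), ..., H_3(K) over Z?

We work with the vertex ordering A < B < D < E. The simplices of K, each written with vertices in increasing order, are:

  0-simplices (4): A, B, D, E
  1-simplices (6): AB, AD, AE, BD, BE, DE
  2-simplices (4): ABD, ABE, ADE, BDE
  3-simplices (1): ABDE

Hence C_0 ≅ Z^4, C_1 ≅ Z^6, C_2 ≅ Z^4, C_3 ≅ Z^1.

∂_1: C_1 → C_0 is given by ∂[p,q] = [q] − [p]. For instance
  ∂AB = B − A.
This gives a 4×6 integer matrix of rank 3; reducing to Smith normal form yields diagonal entries (1,1,1).

∂_2: C_2 → C_1 sends each 2-simplex [p,q,r] to [q,r] − [p,r] + [p,q]. For instance
  ∂ADE = DE − AE + AD,
  ∂ABE = BE − AE + AB.
The 6×4 boundary matrix has rank 3 and Smith normal form diag(1,1,1).

∂_3: C_3 → C_2 sends each 3-simplex σ to the alternating sum Σ_i (−1)^i (σ with its i-th vertex removed). For instance
  ∂ABDE = BDE − ADE + ABE − ABD.
This gives a 4×1 integer matrix of rank 1; reducing to Smith normal form yields diagonal entries (1).

Computing H_k = (kernel of ∂_k) / (image of ∂_{k+1}):

  H_0: rank C_0 − rank ∂_1 = 4 − 3 = 1, and the invariant factors of ∂_1 are all 1, so H_0 = Z.
  H_1: rank ker ∂_1 − rank ∂_2 = (6 − 3) − 3 = 0, and the invariant factors of ∂_2 are all 1, so H_1 = 0.
  H_2: rank ker ∂_2 − rank ∂_3 = (4 − 3) − 1 = 0, and the invariant factors of ∂_3 are all 1, so H_2 = 0.
  H_3: rank ker ∂_3 − rank ∂_4 = (1 − 1) − 0 = 0, and there is no ∂_4, so H_3 = 0.

As a check, the Euler characteristic is 4 − 6 + 4 − 1 = 1, which agrees with 1 − 0 + 0 − 0 = 1.

H_0 = Z,  H_1 = 0,  H_2 = 0,  H_3 = 0.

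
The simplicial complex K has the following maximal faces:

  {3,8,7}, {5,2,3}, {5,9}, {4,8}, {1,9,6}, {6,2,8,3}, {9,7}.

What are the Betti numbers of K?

b_0 = 1, b_1 = 2, b_2 = 0, b_3 = 0.

We work with the vertex ordering 1 < 2 < 3 < 4 < 5 < 6 < 7 < 8 < 9. The simplices of K, each written with vertices in increasing order, are:

  0-simplices (9): [1], [2], [3], [4], [5], [6], [7], [8], [9]
  1-simplices (16): [1,6], [1,9], [2,3], [2,5], [2,6], [2,8], [3,5], [3,6], [3,7], [3,8], [4,8], [5,9], [6,8], [6,9], [7,8], [7,9]
  2-simplices (7): [1,6,9], [2,3,5], [2,3,6], [2,3,8], [2,6,8], [3,6,8], [3,7,8]
  3-simplices (1): [2,3,6,8]

giving chain groups C_0 ≅ Z^9, C_1 ≅ Z^16, C_2 ≅ Z^7, C_3 ≅ Z^1.

∂_1: C_1 → C_0 is given by ∂[p,q] = [q] − [p].
The resulting 9×16 matrix has rank 8, and its Smith normal form has invariant factors (1,1,1,1,1,1,1,1).

The boundary map ∂_2: C_2 → C_1 sends each 2-simplex [p,q,r] to [q,r] − [p,r] + [p,q]. For instance
  ∂[1,6,9] = [6,9] − [1,9] + [1,6],
  ∂[2,3,8] = [3,8] − [2,8] + [2,3].
This gives a 16×7 integer matrix of rank 6; reducing to Smith normal form yields diagonal entries (1,1,1,1,1,1).

The boundary map ∂_3: C_3 → C_2 sends each 3-simplex σ to the alternating sum Σ_i (−1)^i (σ with its i-th vertex removed). For instance
  ∂[2,3,6,8] = [3,6,8] − [2,6,8] + [2,3,8] − [2,3,6].
The resulting 7×1 matrix has rank 1, and its Smith normal form has invariant factors (1).

Computing H_k = (kernel of ∂_k) / (image of ∂_{k+1}):

  H_0: rank C_0 − rank ∂_1 = 9 − 8 = 1, and the invariant factors of ∂_1 are all 1, so H_0 ≅ Z.
  H_1: rank ker ∂_1 − rank ∂_2 = (16 − 8) − 6 = 2, and the invariant factors of ∂_2 are all 1, so H_1 ≅ Z^2.
  H_2: rank ker ∂_2 − rank ∂_3 = (7 − 6) − 1 = 0, and the invariant factors of ∂_3 are all 1, so H_2 ≅ 0.
  H_3: rank ker ∂_3 − rank ∂_4 = (1 − 1) − 0 = 0, and there is no ∂_4, so H_3 ≅ 0.

As a check, the Euler characteristic is 9 − 16 + 7 − 1 = -1, which agrees with 1 − 2 + 0 − 0 = -1.

Hence the Betti numbers are b_0 = 1, b_1 = 2, b_2 = 0, b_3 = 0.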